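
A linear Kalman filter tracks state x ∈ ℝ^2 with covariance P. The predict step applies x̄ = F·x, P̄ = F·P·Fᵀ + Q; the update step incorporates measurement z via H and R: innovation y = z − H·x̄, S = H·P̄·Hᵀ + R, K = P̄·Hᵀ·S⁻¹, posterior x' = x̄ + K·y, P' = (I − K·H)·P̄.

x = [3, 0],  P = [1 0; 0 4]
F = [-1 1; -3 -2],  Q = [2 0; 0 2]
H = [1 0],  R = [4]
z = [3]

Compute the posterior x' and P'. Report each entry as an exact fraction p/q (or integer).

x̄ = F·x = [-3, -9]
P̄ = F·P·Fᵀ + Q = [7 -5; -5 27]
y = z − H·x̄ = [6]
S = H·P̄·Hᵀ + R = [11]
K = P̄·Hᵀ·S⁻¹ = [7/11; -5/11]
x' = x̄ + K·y = [9/11, -129/11]
P' = (I − K·H)·P̄ = [28/11 -20/11; -20/11 272/11]

x' = [9/11, -129/11]
P' = [28/11 -20/11; -20/11 272/11]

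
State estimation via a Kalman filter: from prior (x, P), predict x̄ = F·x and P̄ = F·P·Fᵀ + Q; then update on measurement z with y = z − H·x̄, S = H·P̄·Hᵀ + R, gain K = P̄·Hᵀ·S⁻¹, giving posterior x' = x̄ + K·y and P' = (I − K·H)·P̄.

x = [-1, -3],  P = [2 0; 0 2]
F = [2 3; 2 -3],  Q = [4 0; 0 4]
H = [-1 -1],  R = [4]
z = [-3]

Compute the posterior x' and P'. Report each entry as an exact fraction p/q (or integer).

x' = [-86/11, 112/11]
P' = [230/11 -210/11; -210/11 230/11]

x̄ = F·x = [-11, 7]
P̄ = F·P·Fᵀ + Q = [30 -10; -10 30]
y = z − H·x̄ = [-7]
S = H·P̄·Hᵀ + R = [44]
K = P̄·Hᵀ·S⁻¹ = [-5/11; -5/11]
x' = x̄ + K·y = [-86/11, 112/11]
P' = (I − K·H)·P̄ = [230/11 -210/11; -210/11 230/11]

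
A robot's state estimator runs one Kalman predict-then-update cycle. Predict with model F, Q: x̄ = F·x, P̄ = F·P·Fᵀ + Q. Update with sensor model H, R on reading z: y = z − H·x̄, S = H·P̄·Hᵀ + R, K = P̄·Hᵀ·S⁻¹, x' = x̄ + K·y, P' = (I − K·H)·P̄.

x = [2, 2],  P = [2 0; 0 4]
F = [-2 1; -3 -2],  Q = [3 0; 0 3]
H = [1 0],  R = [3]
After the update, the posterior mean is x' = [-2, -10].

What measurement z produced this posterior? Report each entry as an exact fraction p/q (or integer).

x̄ = F·x = [-2, -10]
P̄ = F·P·Fᵀ + Q = [15 4; 4 37]
S = H·P̄·Hᵀ + R = [18]
K = P̄·Hᵀ·S⁻¹ = [5/6; 2/9]
x' − x̄ = [0, 0] = K·y
y = (KᵀK)⁻¹·Kᵀ·(x' − x̄) = [0]
z = y + H·x̄ = [0] + [-2] = [-2]

z = [-2]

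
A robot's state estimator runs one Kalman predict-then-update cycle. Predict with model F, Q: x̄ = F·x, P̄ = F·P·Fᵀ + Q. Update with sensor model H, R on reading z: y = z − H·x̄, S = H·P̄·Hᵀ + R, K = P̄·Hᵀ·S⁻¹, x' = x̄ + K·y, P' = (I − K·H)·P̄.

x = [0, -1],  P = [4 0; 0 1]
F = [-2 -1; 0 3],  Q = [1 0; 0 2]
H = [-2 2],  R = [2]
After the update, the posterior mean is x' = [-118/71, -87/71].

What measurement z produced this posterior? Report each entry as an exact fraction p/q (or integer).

z = [1]

x̄ = F·x = [1, -3]
P̄ = F·P·Fᵀ + Q = [18 -3; -3 11]
S = H·P̄·Hᵀ + R = [142]
K = P̄·Hᵀ·S⁻¹ = [-21/71; 14/71]
x' − x̄ = [-189/71, 126/71] = K·y
y = (KᵀK)⁻¹·Kᵀ·(x' − x̄) = [9]
z = y + H·x̄ = [9] + [-8] = [1]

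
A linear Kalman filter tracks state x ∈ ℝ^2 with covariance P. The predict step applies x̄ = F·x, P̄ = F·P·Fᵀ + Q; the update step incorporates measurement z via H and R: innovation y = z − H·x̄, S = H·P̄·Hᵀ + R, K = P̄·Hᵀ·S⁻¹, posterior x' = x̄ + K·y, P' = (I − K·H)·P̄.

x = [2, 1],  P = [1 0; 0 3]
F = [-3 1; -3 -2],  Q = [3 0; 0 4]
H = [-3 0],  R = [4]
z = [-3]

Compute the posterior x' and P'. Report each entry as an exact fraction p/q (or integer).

x' = [115/139, -950/139]
P' = [60/139 12/139; 12/139 3394/139]

x̄ = F·x = [-5, -8]
P̄ = F·P·Fᵀ + Q = [15 3; 3 25]
y = z − H·x̄ = [-18]
S = H·P̄·Hᵀ + R = [139]
K = P̄·Hᵀ·S⁻¹ = [-45/139; -9/139]
x' = x̄ + K·y = [115/139, -950/139]
P' = (I − K·H)·P̄ = [60/139 12/139; 12/139 3394/139]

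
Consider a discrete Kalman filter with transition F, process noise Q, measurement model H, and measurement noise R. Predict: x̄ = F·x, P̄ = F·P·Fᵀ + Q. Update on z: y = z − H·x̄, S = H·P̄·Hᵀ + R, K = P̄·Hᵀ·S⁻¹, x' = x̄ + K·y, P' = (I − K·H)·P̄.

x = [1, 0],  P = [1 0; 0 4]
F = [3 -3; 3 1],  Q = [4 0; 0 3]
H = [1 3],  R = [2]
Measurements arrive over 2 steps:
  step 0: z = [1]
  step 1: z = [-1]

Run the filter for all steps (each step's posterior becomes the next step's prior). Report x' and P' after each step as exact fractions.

step 0: x' = [91/177, 12/59], P' = [7073/177 -777/59; -777/59 269/59]
step 1: x' = [-54717/37939, 5624/37939], P' = [2373334/341451 -238574/113817; -238574/113817 32144/37939]

step 0: x̄ = F·x = [3, 3]
step 0: P̄ = F·P·Fᵀ + Q = [49 -3; -3 16]
step 0: y = z − H·x̄ = [-11]
step 0: S = H·P̄·Hᵀ + R = [177]
step 0: K = P̄·Hᵀ·S⁻¹ = [40/177; 15/59]
step 0: x' = x̄ + K·y = [91/177, 12/59]
step 0: P' = (I − K·H)·P̄ = [7073/177 -777/59; -777/59 269/59]
step 1: x̄ = F·x = [55/59, 103/59]
step 1: P̄ = F·P·Fᵀ + Q = [37862/59 25074/59; 25074/59 17003/59]
step 1: y = z − H·x̄ = [-423/59]
step 1: S = H·P̄·Hᵀ + R = [341451/59]
step 1: K = P̄·Hᵀ·S⁻¹ = [113084/341451; 25361/113817]
step 1: x' = x̄ + K·y = [-54717/37939, 5624/37939]
step 1: P' = (I − K·H)·P̄ = [2373334/341451 -238574/113817; -238574/113817 32144/37939]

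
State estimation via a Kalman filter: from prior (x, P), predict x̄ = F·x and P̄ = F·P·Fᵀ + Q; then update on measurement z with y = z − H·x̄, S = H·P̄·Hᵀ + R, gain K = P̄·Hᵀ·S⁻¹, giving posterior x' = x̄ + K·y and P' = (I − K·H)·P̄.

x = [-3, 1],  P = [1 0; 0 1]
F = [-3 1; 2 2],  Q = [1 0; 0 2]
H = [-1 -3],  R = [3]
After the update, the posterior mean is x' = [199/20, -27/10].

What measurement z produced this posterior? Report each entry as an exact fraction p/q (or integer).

x̄ = F·x = [10, -4]
P̄ = F·P·Fᵀ + Q = [11 -4; -4 10]
S = H·P̄·Hᵀ + R = [80]
K = P̄·Hᵀ·S⁻¹ = [1/80; -13/40]
x' − x̄ = [-1/20, 13/10] = K·y
y = (KᵀK)⁻¹·Kᵀ·(x' − x̄) = [-4]
z = y + H·x̄ = [-4] + [2] = [-2]

z = [-2]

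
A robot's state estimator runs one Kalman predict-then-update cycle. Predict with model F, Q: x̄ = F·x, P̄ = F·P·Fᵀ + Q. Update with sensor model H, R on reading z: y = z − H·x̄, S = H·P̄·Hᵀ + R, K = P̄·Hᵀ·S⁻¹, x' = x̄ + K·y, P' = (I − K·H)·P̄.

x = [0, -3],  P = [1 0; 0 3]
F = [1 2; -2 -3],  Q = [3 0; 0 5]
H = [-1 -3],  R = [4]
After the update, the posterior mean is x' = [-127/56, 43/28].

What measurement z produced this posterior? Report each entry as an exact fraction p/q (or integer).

z = [-2]

x̄ = F·x = [-6, 9]
P̄ = F·P·Fᵀ + Q = [16 -20; -20 36]
S = H·P̄·Hᵀ + R = [224]
K = P̄·Hᵀ·S⁻¹ = [11/56; -11/28]
x' − x̄ = [209/56, -209/28] = K·y
y = (KᵀK)⁻¹·Kᵀ·(x' − x̄) = [19]
z = y + H·x̄ = [19] + [-21] = [-2]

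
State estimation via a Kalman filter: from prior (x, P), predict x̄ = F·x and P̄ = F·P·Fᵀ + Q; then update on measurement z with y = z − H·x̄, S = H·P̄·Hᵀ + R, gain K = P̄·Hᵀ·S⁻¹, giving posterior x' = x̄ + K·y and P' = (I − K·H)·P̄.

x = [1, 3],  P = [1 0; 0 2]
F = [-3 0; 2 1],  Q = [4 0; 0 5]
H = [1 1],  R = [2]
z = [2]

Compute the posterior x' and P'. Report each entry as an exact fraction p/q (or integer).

x' = [-3, 5]
P' = [19/2 -17/2; -17/2 129/14]

x̄ = F·x = [-3, 5]
P̄ = F·P·Fᵀ + Q = [13 -6; -6 11]
y = z − H·x̄ = [0]
S = H·P̄·Hᵀ + R = [14]
K = P̄·Hᵀ·S⁻¹ = [1/2; 5/14]
x' = x̄ + K·y = [-3, 5]
P' = (I − K·H)·P̄ = [19/2 -17/2; -17/2 129/14]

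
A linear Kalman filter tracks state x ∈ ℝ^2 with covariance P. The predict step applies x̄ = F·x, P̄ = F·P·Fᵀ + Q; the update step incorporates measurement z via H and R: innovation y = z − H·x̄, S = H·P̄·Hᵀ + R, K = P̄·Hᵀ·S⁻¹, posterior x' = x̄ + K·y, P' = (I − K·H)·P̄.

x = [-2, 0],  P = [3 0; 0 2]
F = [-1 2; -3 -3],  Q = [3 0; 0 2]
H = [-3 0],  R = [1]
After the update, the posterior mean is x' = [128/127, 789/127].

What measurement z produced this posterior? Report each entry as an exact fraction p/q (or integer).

x̄ = F·x = [2, 6]
P̄ = F·P·Fᵀ + Q = [14 -3; -3 47]
S = H·P̄·Hᵀ + R = [127]
K = P̄·Hᵀ·S⁻¹ = [-42/127; 9/127]
x' − x̄ = [-126/127, 27/127] = K·y
y = (KᵀK)⁻¹·Kᵀ·(x' − x̄) = [3]
z = y + H·x̄ = [3] + [-6] = [-3]

z = [-3]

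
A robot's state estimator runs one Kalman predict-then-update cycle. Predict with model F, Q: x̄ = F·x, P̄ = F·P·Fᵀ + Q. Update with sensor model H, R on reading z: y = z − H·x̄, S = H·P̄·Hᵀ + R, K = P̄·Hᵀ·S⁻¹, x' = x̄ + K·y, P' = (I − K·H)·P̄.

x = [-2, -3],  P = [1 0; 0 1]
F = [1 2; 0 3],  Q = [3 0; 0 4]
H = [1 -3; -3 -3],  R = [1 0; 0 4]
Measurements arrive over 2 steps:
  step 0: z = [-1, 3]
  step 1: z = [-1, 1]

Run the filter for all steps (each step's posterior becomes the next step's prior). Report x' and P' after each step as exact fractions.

step 0: x' = [-12232/10449, -179/3483], P' = [3092/10449 76/3483; 76/3483 104/1161]
step 1: x' = [-16353504/29282531, 4656831/29282531], P' = [8440880/29282531 577500/29282531; 577500/29282531 2594180/29282531]

step 0: x̄ = F·x = [-8, -9]
step 0: P̄ = F·P·Fᵀ + Q = [8 6; 6 13]
step 0: y = z − H·x̄ = [-20, -48]
step 0: S = H·P̄·Hᵀ + R = [90 129; 129 301]
step 0: K = P̄·Hᵀ·S⁻¹ = [56/243 -830/3483; -20/81 -97/1161]
step 0: x' = x̄ + K·y = [-12232/10449, -179/3483]
step 0: P' = (I − K·H)·P̄ = [3092/10449 76/3483; 76/3483 104/1161]
step 1: x̄ = F·x = [-13306/10449, -179/1161]
step 1: P̄ = F·P·Fᵀ + Q = [39095/10449 700/1161; 700/1161 620/129]
step 1: y = z − H·x̄ = [-1976/10449, -11434/3483]
step 1: S = H·P̄·Hᵀ + R = [463724/10449 124165/3483; 124165/3483 106559/1161]
step 1: K = P̄·Hᵀ·S⁻¹ = [6708380/29282531 -6763785/29282531; -7205040/29282531 -2378760/29282531]
step 1: x' = x̄ + K·y = [-16353504/29282531, 4656831/29282531]
step 1: P' = (I − K·H)·P̄ = [8440880/29282531 577500/29282531; 577500/29282531 2594180/29282531]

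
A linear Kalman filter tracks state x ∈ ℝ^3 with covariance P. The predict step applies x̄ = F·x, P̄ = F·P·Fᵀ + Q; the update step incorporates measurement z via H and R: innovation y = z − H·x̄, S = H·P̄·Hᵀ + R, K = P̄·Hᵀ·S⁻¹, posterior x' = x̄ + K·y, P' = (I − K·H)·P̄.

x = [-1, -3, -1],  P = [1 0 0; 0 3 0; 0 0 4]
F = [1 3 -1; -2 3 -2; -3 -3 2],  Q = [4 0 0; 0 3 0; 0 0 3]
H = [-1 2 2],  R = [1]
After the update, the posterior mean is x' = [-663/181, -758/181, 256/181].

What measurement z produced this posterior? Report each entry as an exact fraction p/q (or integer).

x̄ = F·x = [-9, -5, 10]
P̄ = F·P·Fᵀ + Q = [36 33 -38; 33 50 -37; -38 -37 55]
S = H·P̄·Hᵀ + R = [181]
K = P̄·Hᵀ·S⁻¹ = [-46/181; -7/181; 74/181]
x' − x̄ = [966/181, 147/181, -1554/181] = K·y
y = (KᵀK)⁻¹·Kᵀ·(x' − x̄) = [-21]
z = y + H·x̄ = [-21] + [19] = [-2]

z = [-2]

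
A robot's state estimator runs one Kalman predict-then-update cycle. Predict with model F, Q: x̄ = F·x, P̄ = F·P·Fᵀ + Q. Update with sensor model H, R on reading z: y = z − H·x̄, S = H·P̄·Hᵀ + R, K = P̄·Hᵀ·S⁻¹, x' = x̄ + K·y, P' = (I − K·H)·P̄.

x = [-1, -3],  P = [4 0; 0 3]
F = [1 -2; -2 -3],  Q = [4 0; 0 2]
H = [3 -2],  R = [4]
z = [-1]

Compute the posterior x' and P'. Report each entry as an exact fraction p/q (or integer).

x' = [365/61, 581/61]
P' = [820/61 1210/61; 1210/61 1845/61]

x̄ = F·x = [5, 11]
P̄ = F·P·Fᵀ + Q = [20 10; 10 45]
y = z − H·x̄ = [6]
S = H·P̄·Hᵀ + R = [244]
K = P̄·Hᵀ·S⁻¹ = [10/61; -15/61]
x' = x̄ + K·y = [365/61, 581/61]
P' = (I − K·H)·P̄ = [820/61 1210/61; 1210/61 1845/61]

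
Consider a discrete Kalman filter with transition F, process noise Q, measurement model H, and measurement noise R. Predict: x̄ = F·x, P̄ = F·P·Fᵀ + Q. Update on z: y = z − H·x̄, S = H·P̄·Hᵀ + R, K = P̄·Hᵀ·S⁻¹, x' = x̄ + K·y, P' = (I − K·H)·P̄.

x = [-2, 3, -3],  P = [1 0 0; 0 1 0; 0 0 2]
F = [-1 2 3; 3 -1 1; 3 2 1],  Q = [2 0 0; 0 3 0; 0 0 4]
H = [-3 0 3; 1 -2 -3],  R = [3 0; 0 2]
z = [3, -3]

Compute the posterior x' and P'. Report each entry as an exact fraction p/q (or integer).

x' = [6093/1442, -3286/721, 3842/721]
P' = [16054/3605 -13047/3605 14649/3605; -13047/3605 14411/3605 -13387/3605; 14649/3605 -13387/3605 14419/3605]

x̄ = F·x = [-1, -12, -3]
P̄ = F·P·Fᵀ + Q = [25 1 7; 1 15 9; 7 9 19]
y = z − H·x̄ = [9, -35]
S = H·P̄·Hᵀ + R = [273 -210; -210 320]
K = P̄·Hᵀ·S⁻¹ = [-281/721 -257/1030; -68/721 -122/515; -46/721 -131/515]
x' = x̄ + K·y = [6093/1442, -3286/721, 3842/721]
P' = (I − K·H)·P̄ = [16054/3605 -13047/3605 14649/3605; -13047/3605 14411/3605 -13387/3605; 14649/3605 -13387/3605 14419/3605]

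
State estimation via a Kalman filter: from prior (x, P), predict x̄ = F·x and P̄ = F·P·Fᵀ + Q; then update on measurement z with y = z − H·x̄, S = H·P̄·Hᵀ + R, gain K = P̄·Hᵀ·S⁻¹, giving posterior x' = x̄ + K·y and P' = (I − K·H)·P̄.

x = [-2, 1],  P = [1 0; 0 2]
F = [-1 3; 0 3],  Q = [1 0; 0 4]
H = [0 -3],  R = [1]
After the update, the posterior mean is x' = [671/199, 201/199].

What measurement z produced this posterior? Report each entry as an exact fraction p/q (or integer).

x̄ = F·x = [5, 3]
P̄ = F·P·Fᵀ + Q = [20 18; 18 22]
S = H·P̄·Hᵀ + R = [199]
K = P̄·Hᵀ·S⁻¹ = [-54/199; -66/199]
x' − x̄ = [-324/199, -396/199] = K·y
y = (KᵀK)⁻¹·Kᵀ·(x' − x̄) = [6]
z = y + H·x̄ = [6] + [-9] = [-3]

z = [-3]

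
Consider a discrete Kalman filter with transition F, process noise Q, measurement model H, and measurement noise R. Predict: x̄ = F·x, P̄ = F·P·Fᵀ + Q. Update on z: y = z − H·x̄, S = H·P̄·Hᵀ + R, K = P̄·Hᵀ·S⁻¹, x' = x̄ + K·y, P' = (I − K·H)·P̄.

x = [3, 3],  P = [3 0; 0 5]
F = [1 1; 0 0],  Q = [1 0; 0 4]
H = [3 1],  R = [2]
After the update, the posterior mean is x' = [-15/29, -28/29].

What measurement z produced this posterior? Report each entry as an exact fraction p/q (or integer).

x̄ = F·x = [6, 0]
P̄ = F·P·Fᵀ + Q = [9 0; 0 4]
S = H·P̄·Hᵀ + R = [87]
K = P̄·Hᵀ·S⁻¹ = [9/29; 4/87]
x' − x̄ = [-189/29, -28/29] = K·y
y = (KᵀK)⁻¹·Kᵀ·(x' − x̄) = [-21]
z = y + H·x̄ = [-21] + [18] = [-3]

z = [-3]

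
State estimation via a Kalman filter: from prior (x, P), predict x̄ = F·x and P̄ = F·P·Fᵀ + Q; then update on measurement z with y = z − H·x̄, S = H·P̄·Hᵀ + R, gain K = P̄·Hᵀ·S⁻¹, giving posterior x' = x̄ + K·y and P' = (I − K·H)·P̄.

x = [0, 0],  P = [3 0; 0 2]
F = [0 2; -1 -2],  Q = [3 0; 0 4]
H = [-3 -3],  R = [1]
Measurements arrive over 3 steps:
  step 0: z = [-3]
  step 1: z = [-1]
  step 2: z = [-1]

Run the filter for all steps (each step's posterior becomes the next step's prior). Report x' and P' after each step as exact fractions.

step 0: x̄ = F·x = [0, 0]
step 0: P̄ = F·P·Fᵀ + Q = [11 -8; -8 15]
step 0: y = z − H·x̄ = [-3]
step 0: S = H·P̄·Hᵀ + R = [91]
step 0: K = P̄·Hᵀ·S⁻¹ = [-9/91; -3/13]
step 0: x' = x̄ + K·y = [27/91, 9/13]
step 0: P' = (I − K·H)·P̄ = [920/91 -131/13; -131/13 132/13]
step 1: x̄ = F·x = [18/13, -153/91]
step 1: P̄ = F·P·Fᵀ + Q = [567/13 -266/13; -266/13 1312/91]
step 1: y = z − H·x̄ = [-172/91]
step 1: S = H·P̄·Hᵀ + R = [14104/91]
step 1: K = P̄·Hᵀ·S⁻¹ = [-147/328; 825/7052]
step 1: x' = x̄ + K·y = [183/82, -78/41]
step 1: P' = (I − K·H)·P̄ = [4095/328 -2023/164; -2023/164 43357/3526]
step 2: x̄ = F·x = [-156/41, 129/82]
step 2: P̄ = F·P·Fᵀ + Q = [92003/1763 -86439/3526; -86439/3526 230301/14104]
step 2: y = z − H·x̄ = [-631/82]
step 2: S = H·P̄·Hᵀ + R = [57847/328]
step 2: K = P̄·Hᵀ·S⁻¹ = [-27228/57847; 8055/57847]
step 2: x' = x̄ + K·y = [-10578/57847, 29019/57847]
step 2: P' = (I − K·H)·P̄ = [32616247/2487421 -32225979/2487421; -32225979/2487421 32110524/2487421]

step 0: x' = [27/91, 9/13], P' = [920/91 -131/13; -131/13 132/13]
step 1: x' = [183/82, -78/41], P' = [4095/328 -2023/164; -2023/164 43357/3526]
step 2: x' = [-10578/57847, 29019/57847], P' = [32616247/2487421 -32225979/2487421; -32225979/2487421 32110524/2487421]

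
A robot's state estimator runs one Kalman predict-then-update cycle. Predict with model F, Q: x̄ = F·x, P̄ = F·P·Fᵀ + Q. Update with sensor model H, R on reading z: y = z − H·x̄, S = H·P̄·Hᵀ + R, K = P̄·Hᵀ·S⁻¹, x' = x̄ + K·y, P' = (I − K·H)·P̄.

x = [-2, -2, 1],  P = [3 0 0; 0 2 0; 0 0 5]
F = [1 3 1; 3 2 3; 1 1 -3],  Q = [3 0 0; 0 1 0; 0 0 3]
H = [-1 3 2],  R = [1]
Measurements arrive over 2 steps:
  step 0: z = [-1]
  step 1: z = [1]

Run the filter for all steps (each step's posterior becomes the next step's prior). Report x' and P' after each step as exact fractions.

step 0: x' = [-956/395, 1096/395, -2333/395], P' = [6966/395 4639/395 -3442/395; 4639/395 11546/395 -14928/395; -3442/395 -14928/395 20679/395]
step 1: x' = [5548357/1105501, -16747349/1105501, 28443382/1105501], P' = [33799650/1105501 -72760332/1105501 126160261/1105501; -72760332/1105501 201854328/1105501 -339059398/1105501; 126160261/1105501 -339059398/1105501 571852083/1105501]

step 0: x̄ = F·x = [-7, -7, -7]
step 0: P̄ = F·P·Fᵀ + Q = [29 36 -6; 36 81 -32; -6 -32 53]
step 0: y = z − H·x̄ = [27]
step 0: S = H·P̄·Hᵀ + R = [395]
step 0: K = P̄·Hᵀ·S⁻¹ = [67/395; 143/395; 16/395]
step 0: x' = x̄ + K·y = [-956/395, 1096/395, -2333/395]
step 0: P' = (I − K·H)·P̄ = [6966/395 4639/395 -3442/395; 4639/395 11546/395 -14928/395; -3442/395 -14928/395 20679/395]
step 1: x̄ = F·x = [-1/395, -1535/79, 7139/395]
step 1: P̄ = F·P·Fᵀ + Q = [64126/395 3676/79 124431/395; 3676/79 21992/79 -10698/79; 124431/395 -10698/79 325306/395]
step 1: y = z − H·x̄ = [9141/395]
step 1: S = H·P̄·Hᵀ + R = [1105501/395]
step 1: K = P̄·Hᵀ·S⁻¹ = [239876/1105501; 204520/1105501; 365711/1105501]
step 1: x' = x̄ + K·y = [5548357/1105501, -16747349/1105501, 28443382/1105501]
step 1: P' = (I − K·H)·P̄ = [33799650/1105501 -72760332/1105501 126160261/1105501; -72760332/1105501 201854328/1105501 -339059398/1105501; 126160261/1105501 -339059398/1105501 571852083/1105501]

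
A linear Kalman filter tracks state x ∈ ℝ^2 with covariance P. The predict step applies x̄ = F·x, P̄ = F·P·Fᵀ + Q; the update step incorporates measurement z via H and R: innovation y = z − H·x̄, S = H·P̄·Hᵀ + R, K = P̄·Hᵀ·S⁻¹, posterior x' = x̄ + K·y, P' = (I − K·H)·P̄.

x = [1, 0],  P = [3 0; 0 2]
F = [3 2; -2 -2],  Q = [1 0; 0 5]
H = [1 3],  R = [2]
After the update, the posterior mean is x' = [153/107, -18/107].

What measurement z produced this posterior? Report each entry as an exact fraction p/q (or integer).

z = [1]

x̄ = F·x = [3, -2]
P̄ = F·P·Fᵀ + Q = [36 -26; -26 25]
S = H·P̄·Hᵀ + R = [107]
K = P̄·Hᵀ·S⁻¹ = [-42/107; 49/107]
x' − x̄ = [-168/107, 196/107] = K·y
y = (KᵀK)⁻¹·Kᵀ·(x' − x̄) = [4]
z = y + H·x̄ = [4] + [-3] = [1]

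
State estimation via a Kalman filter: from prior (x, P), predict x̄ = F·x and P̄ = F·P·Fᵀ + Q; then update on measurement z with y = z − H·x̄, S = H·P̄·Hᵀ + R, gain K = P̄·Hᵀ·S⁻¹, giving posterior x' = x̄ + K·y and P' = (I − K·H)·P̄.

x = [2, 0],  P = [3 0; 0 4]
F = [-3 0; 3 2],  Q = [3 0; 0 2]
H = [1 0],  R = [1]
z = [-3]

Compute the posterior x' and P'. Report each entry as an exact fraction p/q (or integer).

x̄ = F·x = [-6, 6]
P̄ = F·P·Fᵀ + Q = [30 -27; -27 45]
y = z − H·x̄ = [3]
S = H·P̄·Hᵀ + R = [31]
K = P̄·Hᵀ·S⁻¹ = [30/31; -27/31]
x' = x̄ + K·y = [-96/31, 105/31]
P' = (I − K·H)·P̄ = [30/31 -27/31; -27/31 666/31]

x' = [-96/31, 105/31]
P' = [30/31 -27/31; -27/31 666/31]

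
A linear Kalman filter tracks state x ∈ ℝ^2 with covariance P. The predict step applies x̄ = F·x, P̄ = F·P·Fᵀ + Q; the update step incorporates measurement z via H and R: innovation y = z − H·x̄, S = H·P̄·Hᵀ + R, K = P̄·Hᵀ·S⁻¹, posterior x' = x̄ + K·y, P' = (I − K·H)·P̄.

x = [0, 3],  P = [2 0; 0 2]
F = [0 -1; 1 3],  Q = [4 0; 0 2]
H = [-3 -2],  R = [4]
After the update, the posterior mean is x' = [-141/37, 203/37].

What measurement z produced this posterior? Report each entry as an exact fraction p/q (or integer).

x̄ = F·x = [-3, 9]
P̄ = F·P·Fᵀ + Q = [6 -6; -6 22]
S = H·P̄·Hᵀ + R = [74]
K = P̄·Hᵀ·S⁻¹ = [-3/37; -13/37]
x' − x̄ = [-30/37, -130/37] = K·y
y = (KᵀK)⁻¹·Kᵀ·(x' − x̄) = [10]
z = y + H·x̄ = [10] + [-9] = [1]

z = [1]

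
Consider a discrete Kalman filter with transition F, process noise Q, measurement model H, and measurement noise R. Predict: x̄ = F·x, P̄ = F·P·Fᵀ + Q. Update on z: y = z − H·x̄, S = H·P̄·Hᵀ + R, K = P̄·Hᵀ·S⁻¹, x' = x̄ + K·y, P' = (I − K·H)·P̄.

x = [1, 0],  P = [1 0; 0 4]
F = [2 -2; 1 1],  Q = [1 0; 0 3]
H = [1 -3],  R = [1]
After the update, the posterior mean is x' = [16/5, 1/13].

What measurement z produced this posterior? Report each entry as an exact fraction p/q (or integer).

z = [3]

x̄ = F·x = [2, 1]
P̄ = F·P·Fᵀ + Q = [21 -6; -6 8]
S = H·P̄·Hᵀ + R = [130]
K = P̄·Hᵀ·S⁻¹ = [3/10; -3/13]
x' − x̄ = [6/5, -12/13] = K·y
y = (KᵀK)⁻¹·Kᵀ·(x' − x̄) = [4]
z = y + H·x̄ = [4] + [-1] = [3]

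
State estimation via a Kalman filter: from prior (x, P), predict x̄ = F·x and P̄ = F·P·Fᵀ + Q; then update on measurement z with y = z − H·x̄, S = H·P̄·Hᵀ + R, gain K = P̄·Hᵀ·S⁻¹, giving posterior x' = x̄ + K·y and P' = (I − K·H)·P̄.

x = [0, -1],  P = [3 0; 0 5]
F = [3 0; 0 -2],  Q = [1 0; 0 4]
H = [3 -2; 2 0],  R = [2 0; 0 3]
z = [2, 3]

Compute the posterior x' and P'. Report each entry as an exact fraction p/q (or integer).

x' = [1284/859, 7562/6013]
P' = [588/859 864/859; 864/859 11832/6013]

x̄ = F·x = [0, 2]
P̄ = F·P·Fᵀ + Q = [28 0; 0 24]
y = z − H·x̄ = [6, 3]
S = H·P̄·Hᵀ + R = [350 168; 168 115]
K = P̄·Hᵀ·S⁻¹ = [18/859 392/859; -2760/6013 576/859]
x' = x̄ + K·y = [1284/859, 7562/6013]
P' = (I − K·H)·P̄ = [588/859 864/859; 864/859 11832/6013]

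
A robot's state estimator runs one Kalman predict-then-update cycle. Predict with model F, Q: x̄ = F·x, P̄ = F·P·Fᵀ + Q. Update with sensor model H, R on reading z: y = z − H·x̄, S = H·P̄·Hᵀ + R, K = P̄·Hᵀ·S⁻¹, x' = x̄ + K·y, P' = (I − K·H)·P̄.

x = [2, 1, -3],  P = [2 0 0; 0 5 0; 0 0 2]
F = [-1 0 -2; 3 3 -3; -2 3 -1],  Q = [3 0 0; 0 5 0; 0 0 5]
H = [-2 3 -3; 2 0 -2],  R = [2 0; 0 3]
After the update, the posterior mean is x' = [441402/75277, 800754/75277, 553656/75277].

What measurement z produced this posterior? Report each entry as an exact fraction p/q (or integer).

z = [-2, -3]

x̄ = F·x = [4, 18, 2]
P̄ = F·P·Fᵀ + Q = [13 6 8; 6 86 39; 8 39 60]
S = H·P̄·Hᵀ + R = [690 94; 94 231]
K = P̄·Hᵀ·S⁻¹ = [-4166/75277 4954/75277; 36003/150554 -28833/75277; -8473/150554 -32167/75277]
x' − x̄ = [140294/75277, -554232/75277, 403102/75277] = K·y
y = (KᵀK)⁻¹·Kᵀ·(x' − x̄) = [-42, -7]
z = y + H·x̄ = [-42, -7] + [40, 4] = [-2, -3]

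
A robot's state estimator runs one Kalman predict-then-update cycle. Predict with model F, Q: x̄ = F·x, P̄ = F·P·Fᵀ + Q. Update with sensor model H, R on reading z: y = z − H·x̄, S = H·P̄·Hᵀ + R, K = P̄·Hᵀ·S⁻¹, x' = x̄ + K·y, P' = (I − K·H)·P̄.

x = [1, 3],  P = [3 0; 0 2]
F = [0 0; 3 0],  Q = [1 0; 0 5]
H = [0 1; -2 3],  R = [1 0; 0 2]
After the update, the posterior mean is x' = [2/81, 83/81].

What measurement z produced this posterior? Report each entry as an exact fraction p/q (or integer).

x̄ = F·x = [0, 3]
P̄ = F·P·Fᵀ + Q = [1 0; 0 32]
S = H·P̄·Hᵀ + R = [33 96; 96 294]
K = P̄·Hᵀ·S⁻¹ = [32/81 -11/81; 32/81 16/81]
x' − x̄ = [2/81, -160/81] = K·y
y = (KᵀK)⁻¹·Kᵀ·(x' − x̄) = [-2, -6]
z = y + H·x̄ = [-2, -6] + [3, 9] = [1, 3]

z = [1, 3]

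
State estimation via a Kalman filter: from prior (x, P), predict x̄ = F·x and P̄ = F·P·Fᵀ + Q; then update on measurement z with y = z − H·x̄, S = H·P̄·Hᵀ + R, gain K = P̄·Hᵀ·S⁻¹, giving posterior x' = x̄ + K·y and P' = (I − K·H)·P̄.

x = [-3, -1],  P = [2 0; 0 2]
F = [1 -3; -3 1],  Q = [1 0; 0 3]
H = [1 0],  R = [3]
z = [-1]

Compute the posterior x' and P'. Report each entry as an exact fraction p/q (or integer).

x̄ = F·x = [0, 8]
P̄ = F·P·Fᵀ + Q = [21 -12; -12 23]
y = z − H·x̄ = [-1]
S = H·P̄·Hᵀ + R = [24]
K = P̄·Hᵀ·S⁻¹ = [7/8; -1/2]
x' = x̄ + K·y = [-7/8, 17/2]
P' = (I − K·H)·P̄ = [21/8 -3/2; -3/2 17]

x' = [-7/8, 17/2]
P' = [21/8 -3/2; -3/2 17]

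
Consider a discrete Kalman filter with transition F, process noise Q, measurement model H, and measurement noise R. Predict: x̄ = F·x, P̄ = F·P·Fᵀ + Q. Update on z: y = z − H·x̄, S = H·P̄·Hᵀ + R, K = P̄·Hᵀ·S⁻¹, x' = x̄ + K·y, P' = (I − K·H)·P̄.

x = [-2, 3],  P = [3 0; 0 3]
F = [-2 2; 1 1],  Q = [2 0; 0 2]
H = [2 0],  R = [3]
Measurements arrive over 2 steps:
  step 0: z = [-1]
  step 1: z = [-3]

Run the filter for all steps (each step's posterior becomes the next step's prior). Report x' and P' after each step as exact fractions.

step 0: x̄ = F·x = [10, 1]
step 0: P̄ = F·P·Fᵀ + Q = [26 0; 0 8]
step 0: y = z − H·x̄ = [-21]
step 0: S = H·P̄·Hᵀ + R = [107]
step 0: K = P̄·Hᵀ·S⁻¹ = [52/107; 0]
step 0: x' = x̄ + K·y = [-22/107, 1]
step 0: P' = (I − K·H)·P̄ = [78/107 0; 0 8]
step 1: x̄ = F·x = [258/107, 85/107]
step 1: P̄ = F·P·Fᵀ + Q = [3950/107 1556/107; 1556/107 1148/107]
step 1: y = z − H·x̄ = [-837/107]
step 1: S = H·P̄·Hᵀ + R = [16121/107]
step 1: K = P̄·Hᵀ·S⁻¹ = [7900/16121; 3112/16121]
step 1: x' = x̄ + K·y = [-22926/16121, -11537/16121]
step 1: P' = (I − K·H)·P̄ = [11850/16121 4668/16121; 4668/16121 82452/16121]

step 0: x' = [-22/107, 1], P' = [78/107 0; 0 8]
step 1: x' = [-22926/16121, -11537/16121], P' = [11850/16121 4668/16121; 4668/16121 82452/16121]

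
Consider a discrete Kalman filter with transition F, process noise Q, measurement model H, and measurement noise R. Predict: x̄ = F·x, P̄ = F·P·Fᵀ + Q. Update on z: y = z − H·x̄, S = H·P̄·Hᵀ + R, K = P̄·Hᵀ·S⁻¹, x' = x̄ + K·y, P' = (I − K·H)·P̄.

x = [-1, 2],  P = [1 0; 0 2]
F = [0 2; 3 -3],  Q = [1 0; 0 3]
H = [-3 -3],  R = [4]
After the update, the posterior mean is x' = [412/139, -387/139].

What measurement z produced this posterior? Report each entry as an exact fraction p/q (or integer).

x̄ = F·x = [4, -9]
P̄ = F·P·Fᵀ + Q = [9 -12; -12 30]
S = H·P̄·Hᵀ + R = [139]
K = P̄·Hᵀ·S⁻¹ = [9/139; -54/139]
x' − x̄ = [-144/139, 864/139] = K·y
y = (KᵀK)⁻¹·Kᵀ·(x' − x̄) = [-16]
z = y + H·x̄ = [-16] + [15] = [-1]

z = [-1]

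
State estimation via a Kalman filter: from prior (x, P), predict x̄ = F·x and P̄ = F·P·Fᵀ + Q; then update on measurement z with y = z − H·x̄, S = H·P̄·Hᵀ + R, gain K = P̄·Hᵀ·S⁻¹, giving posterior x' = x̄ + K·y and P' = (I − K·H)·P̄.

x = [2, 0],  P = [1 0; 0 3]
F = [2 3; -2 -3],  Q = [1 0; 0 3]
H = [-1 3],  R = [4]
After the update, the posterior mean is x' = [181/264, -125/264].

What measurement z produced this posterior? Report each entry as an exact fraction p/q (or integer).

x̄ = F·x = [4, -4]
P̄ = F·P·Fᵀ + Q = [32 -31; -31 34]
S = H·P̄·Hᵀ + R = [528]
K = P̄·Hᵀ·S⁻¹ = [-125/528; 133/528]
x' − x̄ = [-875/264, 931/264] = K·y
y = (KᵀK)⁻¹·Kᵀ·(x' − x̄) = [14]
z = y + H·x̄ = [14] + [-16] = [-2]

z = [-2]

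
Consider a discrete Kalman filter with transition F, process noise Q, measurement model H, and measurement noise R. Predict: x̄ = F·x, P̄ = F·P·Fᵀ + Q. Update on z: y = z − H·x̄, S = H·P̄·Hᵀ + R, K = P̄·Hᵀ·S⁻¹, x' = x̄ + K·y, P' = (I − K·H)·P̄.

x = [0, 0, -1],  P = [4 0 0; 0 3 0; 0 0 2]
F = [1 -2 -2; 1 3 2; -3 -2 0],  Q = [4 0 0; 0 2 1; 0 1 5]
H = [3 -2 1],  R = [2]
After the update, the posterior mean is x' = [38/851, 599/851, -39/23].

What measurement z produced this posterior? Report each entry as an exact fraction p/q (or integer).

x̄ = F·x = [2, -2, 0]
P̄ = F·P·Fᵀ + Q = [28 -22 0; -22 41 -29; 0 -29 53]
S = H·P̄·Hᵀ + R = [851]
K = P̄·Hᵀ·S⁻¹ = [128/851; -177/851; 3/23]
x' − x̄ = [-1664/851, 2301/851, -39/23] = K·y
y = (KᵀK)⁻¹·Kᵀ·(x' − x̄) = [-13]
z = y + H·x̄ = [-13] + [10] = [-3]

z = [-3]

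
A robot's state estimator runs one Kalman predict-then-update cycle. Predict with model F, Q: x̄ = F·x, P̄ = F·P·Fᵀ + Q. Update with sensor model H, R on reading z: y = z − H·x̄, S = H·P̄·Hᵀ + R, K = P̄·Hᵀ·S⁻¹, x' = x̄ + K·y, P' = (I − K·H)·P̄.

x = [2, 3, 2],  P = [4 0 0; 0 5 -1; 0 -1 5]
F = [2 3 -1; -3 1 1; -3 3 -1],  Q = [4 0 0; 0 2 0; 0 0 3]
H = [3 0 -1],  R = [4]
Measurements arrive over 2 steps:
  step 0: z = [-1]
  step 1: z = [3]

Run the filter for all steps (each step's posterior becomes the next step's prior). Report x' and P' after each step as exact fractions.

step 0: x' = [11/197, 815/197, 186/197], P' = [6500/591 8576/591 18716/591; 8576/591 18722/591 26096/591; 18716/591 26096/591 56144/591]
step 1: x' = [5284717/1076609, 2582624/1076609, 12576012/1076609], P' = [17844722/1076609 6416518/1076609 52128646/1076609; 6416518/1076609 12177796/1076609 18719618/1076609; 52128646/1076609 18719618/1076609 156466358/1076609]

step 0: x̄ = F·x = [11, -1, 1]
step 0: P̄ = F·P·Fᵀ + Q = [76 -16 32; -16 46 44; 32 44 95]
step 0: y = z − H·x̄ = [-33]
step 0: S = H·P̄·Hᵀ + R = [591]
step 0: K = P̄·Hᵀ·S⁻¹ = [196/591; -92/591; 1/591]
step 0: x' = x̄ + K·y = [11/197, 815/197, 186/197]
step 0: P' = (I − K·H)·P̄ = [6500/591 8576/591 18716/591; 8576/591 18722/591 26096/591; 18716/591 26096/591 56144/591]
step 1: x̄ = F·x = [2281/197, 968/197, 2226/197]
step 1: P̄ = F·P·Fᵀ + Q = [124478/591 46762/591 22054/591; 46762/591 22988/591 7802/591; 22054/591 7802/591 86267/591]
step 1: y = z − H·x̄ = [-4026/197]
step 1: S = H·P̄·Hᵀ + R = [1076609/591]
step 1: K = P̄·Hᵀ·S⁻¹ = [351380/1076609; 132484/1076609; -20105/1076609]
step 1: x' = x̄ + K·y = [5284717/1076609, 2582624/1076609, 12576012/1076609]
step 1: P' = (I − K·H)·P̄ = [17844722/1076609 6416518/1076609 52128646/1076609; 6416518/1076609 12177796/1076609 18719618/1076609; 52128646/1076609 18719618/1076609 156466358/1076609]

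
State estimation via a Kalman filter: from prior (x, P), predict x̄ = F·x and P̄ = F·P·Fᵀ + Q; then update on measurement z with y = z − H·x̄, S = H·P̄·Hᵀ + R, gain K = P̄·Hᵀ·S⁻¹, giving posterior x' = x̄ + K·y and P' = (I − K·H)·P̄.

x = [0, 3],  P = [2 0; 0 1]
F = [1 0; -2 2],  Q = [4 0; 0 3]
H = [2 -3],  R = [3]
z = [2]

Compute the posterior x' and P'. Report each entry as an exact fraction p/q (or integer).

x̄ = F·x = [0, 6]
P̄ = F·P·Fᵀ + Q = [6 -4; -4 15]
y = z − H·x̄ = [20]
S = H·P̄·Hᵀ + R = [210]
K = P̄·Hᵀ·S⁻¹ = [4/35; -53/210]
x' = x̄ + K·y = [16/7, 20/21]
P' = (I − K·H)·P̄ = [114/35 72/35; 72/35 341/210]

x' = [16/7, 20/21]
P' = [114/35 72/35; 72/35 341/210]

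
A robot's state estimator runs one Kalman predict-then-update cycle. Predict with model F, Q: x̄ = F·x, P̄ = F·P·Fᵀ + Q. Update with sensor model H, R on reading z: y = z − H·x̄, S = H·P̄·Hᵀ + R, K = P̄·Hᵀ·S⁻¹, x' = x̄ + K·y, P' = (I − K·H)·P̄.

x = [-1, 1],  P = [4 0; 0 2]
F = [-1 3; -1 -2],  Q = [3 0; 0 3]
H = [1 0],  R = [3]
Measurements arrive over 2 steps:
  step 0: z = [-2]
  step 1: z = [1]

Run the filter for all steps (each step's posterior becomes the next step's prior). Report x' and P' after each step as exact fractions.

step 0: x' = [-19/14, 5/7], P' = [75/28 -6/7; -6/7 89/7]
step 1: x' = [181/171, 1612/1197], P' = [167/57 -97/57; -97/57 4724/399]

step 0: x̄ = F·x = [4, -1]
step 0: P̄ = F·P·Fᵀ + Q = [25 -8; -8 15]
step 0: y = z − H·x̄ = [-6]
step 0: S = H·P̄·Hᵀ + R = [28]
step 0: K = P̄·Hᵀ·S⁻¹ = [25/28; -2/7]
step 0: x' = x̄ + K·y = [-19/14, 5/7]
step 0: P' = (I − K·H)·P̄ = [75/28 -6/7; -6/7 89/7]
step 1: x̄ = F·x = [7/2, -1/14]
step 1: P̄ = F·P·Fᵀ + Q = [501/4 -291/4; -291/4 1487/28]
step 1: y = z − H·x̄ = [-5/2]
step 1: S = H·P̄·Hᵀ + R = [513/4]
step 1: K = P̄·Hᵀ·S⁻¹ = [167/171; -97/171]
step 1: x' = x̄ + K·y = [181/171, 1612/1197]
step 1: P' = (I − K·H)·P̄ = [167/57 -97/57; -97/57 4724/399]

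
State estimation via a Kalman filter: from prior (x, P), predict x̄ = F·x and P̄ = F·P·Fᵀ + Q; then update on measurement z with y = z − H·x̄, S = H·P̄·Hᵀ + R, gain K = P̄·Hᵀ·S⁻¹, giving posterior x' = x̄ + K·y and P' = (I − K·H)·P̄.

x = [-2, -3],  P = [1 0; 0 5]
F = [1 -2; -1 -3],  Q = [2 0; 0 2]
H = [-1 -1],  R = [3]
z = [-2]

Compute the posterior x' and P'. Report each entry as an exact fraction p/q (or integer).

x̄ = F·x = [4, 11]
P̄ = F·P·Fᵀ + Q = [23 29; 29 48]
y = z − H·x̄ = [13]
S = H·P̄·Hᵀ + R = [132]
K = P̄·Hᵀ·S⁻¹ = [-13/33; -7/12]
x' = x̄ + K·y = [-37/33, 41/12]
P' = (I − K·H)·P̄ = [83/33 -4/3; -4/3 37/12]

x' = [-37/33, 41/12]
P' = [83/33 -4/3; -4/3 37/12]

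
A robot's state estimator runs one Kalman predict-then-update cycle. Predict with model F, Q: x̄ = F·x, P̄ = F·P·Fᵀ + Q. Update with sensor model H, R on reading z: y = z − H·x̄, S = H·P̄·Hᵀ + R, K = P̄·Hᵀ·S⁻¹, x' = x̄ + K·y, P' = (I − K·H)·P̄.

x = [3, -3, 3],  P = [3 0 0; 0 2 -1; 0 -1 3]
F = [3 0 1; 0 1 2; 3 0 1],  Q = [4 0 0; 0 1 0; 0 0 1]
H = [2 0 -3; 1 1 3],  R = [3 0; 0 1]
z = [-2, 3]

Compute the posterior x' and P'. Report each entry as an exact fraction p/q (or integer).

x̄ = F·x = [12, 3, 12]
P̄ = F·P·Fᵀ + Q = [34 5 30; 5 11 5; 30 5 31]
y = z − H·x̄ = [10, -48]
S = H·P̄·Hᵀ + R = [58 -126; -126 545]
K = P̄·Hᵀ·S⁻¹ = [2132/7867 2355/7867; 1181/15734 584/7867; -1857/15734 1633/7867]
x' = x̄ + K·y = [2684/7867, 1474/7867, 6735/7867]
P' = (I − K·H)·P̄ = [10587/7867 -23010/7867 4926/7867; -23010/7867 142771/15734 -31861/15734; 4926/7867 -31861/15734 8425/15734]

x' = [2684/7867, 1474/7867, 6735/7867]
P' = [10587/7867 -23010/7867 4926/7867; -23010/7867 142771/15734 -31861/15734; 4926/7867 -31861/15734 8425/15734]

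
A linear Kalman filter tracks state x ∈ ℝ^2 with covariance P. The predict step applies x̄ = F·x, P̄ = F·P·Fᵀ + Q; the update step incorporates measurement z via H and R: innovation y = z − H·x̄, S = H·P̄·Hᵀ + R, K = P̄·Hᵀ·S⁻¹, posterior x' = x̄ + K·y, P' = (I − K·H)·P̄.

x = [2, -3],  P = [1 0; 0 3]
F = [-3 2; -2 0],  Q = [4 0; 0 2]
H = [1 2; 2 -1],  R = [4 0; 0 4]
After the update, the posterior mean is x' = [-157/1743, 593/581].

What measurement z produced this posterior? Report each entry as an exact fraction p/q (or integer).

z = [3, -1]

x̄ = F·x = [-12, -4]
P̄ = F·P·Fᵀ + Q = [25 6; 6 6]
S = H·P̄·Hᵀ + R = [77 56; 56 86]
K = P̄·Hᵀ·S⁻¹ = [359/1743 94/249; 202/581 -13/83]
x' − x̄ = [20759/1743, 2917/581] = K·y
y = (KᵀK)⁻¹·Kᵀ·(x' − x̄) = [23, 19]
z = y + H·x̄ = [23, 19] + [-20, -20] = [3, -1]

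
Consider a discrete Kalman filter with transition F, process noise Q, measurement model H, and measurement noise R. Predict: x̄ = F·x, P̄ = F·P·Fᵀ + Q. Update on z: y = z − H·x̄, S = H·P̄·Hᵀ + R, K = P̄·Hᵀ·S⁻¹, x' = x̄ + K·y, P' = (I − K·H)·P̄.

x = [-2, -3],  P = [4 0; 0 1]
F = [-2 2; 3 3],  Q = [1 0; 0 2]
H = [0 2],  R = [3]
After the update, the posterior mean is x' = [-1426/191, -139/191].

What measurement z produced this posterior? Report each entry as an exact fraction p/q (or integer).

x̄ = F·x = [-2, -15]
P̄ = F·P·Fᵀ + Q = [21 -18; -18 47]
S = H·P̄·Hᵀ + R = [191]
K = P̄·Hᵀ·S⁻¹ = [-36/191; 94/191]
x' − x̄ = [-1044/191, 2726/191] = K·y
y = (KᵀK)⁻¹·Kᵀ·(x' − x̄) = [29]
z = y + H·x̄ = [29] + [-30] = [-1]

z = [-1]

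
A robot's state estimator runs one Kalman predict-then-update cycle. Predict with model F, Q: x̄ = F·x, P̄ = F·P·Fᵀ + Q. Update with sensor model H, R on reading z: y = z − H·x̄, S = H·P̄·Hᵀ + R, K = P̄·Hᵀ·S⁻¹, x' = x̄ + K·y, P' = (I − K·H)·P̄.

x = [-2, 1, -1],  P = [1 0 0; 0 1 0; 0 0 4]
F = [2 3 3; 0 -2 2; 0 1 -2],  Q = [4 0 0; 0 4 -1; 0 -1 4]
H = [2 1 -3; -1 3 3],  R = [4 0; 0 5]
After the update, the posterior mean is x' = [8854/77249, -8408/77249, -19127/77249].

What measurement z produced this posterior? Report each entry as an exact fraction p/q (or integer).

x̄ = F·x = [-4, -4, 3]
P̄ = F·P·Fᵀ + Q = [53 18 -21; 18 24 -19; -21 -19 21]
S = H·P̄·Hᵀ + R = [867 -208; -208 139]
K = P̄·Hᵀ·S⁻¹ = [13097/77249 -14858/77249; 15639/77249 21735/77249; -11620/77249 -2383/77249]
x' − x̄ = [317850/77249, 300588/77249, -250874/77249] = K·y
y = (KᵀK)⁻¹·Kᵀ·(x' − x̄) = [22, -2]
z = y + H·x̄ = [22, -2] + [-21, 1] = [1, -1]

z = [1, -1]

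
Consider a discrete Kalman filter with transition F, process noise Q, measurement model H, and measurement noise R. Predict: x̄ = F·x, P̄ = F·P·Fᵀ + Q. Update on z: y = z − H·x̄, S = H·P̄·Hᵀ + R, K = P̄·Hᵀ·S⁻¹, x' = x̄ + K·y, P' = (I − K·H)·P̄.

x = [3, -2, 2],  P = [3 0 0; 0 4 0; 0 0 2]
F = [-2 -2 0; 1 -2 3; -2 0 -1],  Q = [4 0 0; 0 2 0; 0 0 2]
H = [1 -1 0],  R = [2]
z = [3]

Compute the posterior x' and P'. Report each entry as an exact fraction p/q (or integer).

x̄ = F·x = [-2, 13, -8]
P̄ = F·P·Fᵀ + Q = [32 10 12; 10 39 -12; 12 -12 16]
y = z − H·x̄ = [18]
S = H·P̄·Hᵀ + R = [53]
K = P̄·Hᵀ·S⁻¹ = [22/53; -29/53; 24/53]
x' = x̄ + K·y = [290/53, 167/53, 8/53]
P' = (I − K·H)·P̄ = [1212/53 1168/53 108/53; 1168/53 1226/53 60/53; 108/53 60/53 272/53]

x' = [290/53, 167/53, 8/53]
P' = [1212/53 1168/53 108/53; 1168/53 1226/53 60/53; 108/53 60/53 272/53]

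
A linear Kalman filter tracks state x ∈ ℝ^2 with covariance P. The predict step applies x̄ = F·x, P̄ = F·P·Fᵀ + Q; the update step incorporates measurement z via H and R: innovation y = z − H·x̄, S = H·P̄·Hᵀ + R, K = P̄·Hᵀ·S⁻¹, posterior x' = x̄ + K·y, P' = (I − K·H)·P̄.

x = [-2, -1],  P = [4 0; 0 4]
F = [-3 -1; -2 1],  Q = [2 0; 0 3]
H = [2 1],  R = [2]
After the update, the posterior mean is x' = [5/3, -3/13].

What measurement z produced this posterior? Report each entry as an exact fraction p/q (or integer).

z = [3]

x̄ = F·x = [7, 3]
P̄ = F·P·Fᵀ + Q = [42 20; 20 23]
S = H·P̄·Hᵀ + R = [273]
K = P̄·Hᵀ·S⁻¹ = [8/21; 3/13]
x' − x̄ = [-16/3, -42/13] = K·y
y = (KᵀK)⁻¹·Kᵀ·(x' − x̄) = [-14]
z = y + H·x̄ = [-14] + [17] = [3]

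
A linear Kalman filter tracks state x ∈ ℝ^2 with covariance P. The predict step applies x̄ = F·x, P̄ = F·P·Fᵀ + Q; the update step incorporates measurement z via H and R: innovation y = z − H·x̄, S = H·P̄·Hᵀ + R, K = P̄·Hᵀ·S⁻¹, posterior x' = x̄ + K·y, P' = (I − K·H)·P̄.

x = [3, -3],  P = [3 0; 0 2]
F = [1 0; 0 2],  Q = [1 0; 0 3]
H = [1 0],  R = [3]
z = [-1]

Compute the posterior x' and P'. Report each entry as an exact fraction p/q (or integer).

x̄ = F·x = [3, -6]
P̄ = F·P·Fᵀ + Q = [4 0; 0 11]
y = z − H·x̄ = [-4]
S = H·P̄·Hᵀ + R = [7]
K = P̄·Hᵀ·S⁻¹ = [4/7; 0]
x' = x̄ + K·y = [5/7, -6]
P' = (I − K·H)·P̄ = [12/7 0; 0 11]

x' = [5/7, -6]
P' = [12/7 0; 0 11]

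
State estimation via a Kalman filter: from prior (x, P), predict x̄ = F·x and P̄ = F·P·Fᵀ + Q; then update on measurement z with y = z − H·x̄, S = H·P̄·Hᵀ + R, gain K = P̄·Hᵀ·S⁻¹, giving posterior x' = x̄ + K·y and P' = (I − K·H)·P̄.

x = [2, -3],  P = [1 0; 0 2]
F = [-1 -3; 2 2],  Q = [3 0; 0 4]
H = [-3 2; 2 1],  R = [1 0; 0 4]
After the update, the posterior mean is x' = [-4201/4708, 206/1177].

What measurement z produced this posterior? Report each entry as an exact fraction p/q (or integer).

z = [3, -3]

x̄ = F·x = [7, -2]
P̄ = F·P·Fᵀ + Q = [22 -14; -14 16]
S = H·P̄·Hᵀ + R = [431 -114; -114 52]
K = P̄·Hᵀ·S⁻¹ = [-367/2354 1107/4708; 310/1177 408/1177]
x' − x̄ = [-37157/4708, 2560/1177] = K·y
y = (KᵀK)⁻¹·Kᵀ·(x' − x̄) = [28, -15]
z = y + H·x̄ = [28, -15] + [-25, 12] = [3, -3]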